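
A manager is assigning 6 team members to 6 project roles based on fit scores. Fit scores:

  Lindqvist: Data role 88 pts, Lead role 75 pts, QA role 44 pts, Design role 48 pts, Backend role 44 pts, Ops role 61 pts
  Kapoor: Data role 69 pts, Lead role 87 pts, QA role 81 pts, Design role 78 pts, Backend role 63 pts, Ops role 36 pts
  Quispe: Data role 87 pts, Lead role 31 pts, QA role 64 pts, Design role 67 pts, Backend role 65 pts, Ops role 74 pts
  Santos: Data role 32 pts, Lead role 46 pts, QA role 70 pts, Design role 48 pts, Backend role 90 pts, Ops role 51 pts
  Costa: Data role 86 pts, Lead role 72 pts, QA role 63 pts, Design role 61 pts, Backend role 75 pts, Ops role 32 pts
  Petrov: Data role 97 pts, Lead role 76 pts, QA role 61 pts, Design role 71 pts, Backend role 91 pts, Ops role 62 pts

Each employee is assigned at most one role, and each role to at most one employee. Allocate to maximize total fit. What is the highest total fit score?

Maximum total: 478 pts

This is a one-to-one assignment (maximum-weight bipartite matching).
Optimal: Lindqvist→Lead role (75 pts), Kapoor→QA role (81 pts), Quispe→Ops role (74 pts), Santos→Backend role (90 pts), Costa→Design role (61 pts), Petrov→Data role (97 pts) — total 75+81+74+90+61+97 = 478 pts.
Max-entry greedy (repeatedly take the single best remaining cell) gives 459 pts, worse by 19.
Checked against all permutations: 478 pts is optimal.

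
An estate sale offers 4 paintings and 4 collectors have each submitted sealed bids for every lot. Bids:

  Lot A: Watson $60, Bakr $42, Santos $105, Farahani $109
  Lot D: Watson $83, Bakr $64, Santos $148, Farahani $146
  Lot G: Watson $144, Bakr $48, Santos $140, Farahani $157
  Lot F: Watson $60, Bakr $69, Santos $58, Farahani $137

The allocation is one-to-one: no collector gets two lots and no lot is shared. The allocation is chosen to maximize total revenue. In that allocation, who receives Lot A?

Treat this as an assignment problem: match each collector to one lot.
Optimal: Watson→Lot G ($144), Bakr→Lot A ($42), Santos→Lot D ($148), Farahani→Lot F ($137) — total 144+42+148+137 = $471.
Max-entry greedy (repeatedly take the single best remaining cell) gives $434, worse by 37.
Every other assignment is strictly worse.
Bakr's own top lot is Lot F ($69), but forcing Bakr→Lot F and reassigning the rest optimally gives only $470 — worse by 1.

Bakr receives Lot A.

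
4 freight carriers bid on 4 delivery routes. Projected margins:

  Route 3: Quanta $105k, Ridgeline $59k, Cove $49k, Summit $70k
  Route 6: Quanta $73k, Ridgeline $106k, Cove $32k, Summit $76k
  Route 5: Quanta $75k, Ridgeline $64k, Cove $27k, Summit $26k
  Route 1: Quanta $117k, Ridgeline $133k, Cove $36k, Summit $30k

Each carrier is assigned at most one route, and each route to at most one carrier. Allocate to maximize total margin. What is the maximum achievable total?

Max total: $341k

Optimal: Quanta→Route 3 ($105k), Ridgeline→Route 1 ($133k), Cove→Route 5 ($27k), Summit→Route 6 ($76k) — total 105+133+27+76 = $341k.
Column-greedy (each route in turn goes to its best remaining carrier) gives $268k, worse by 73.
Swapping Ridgeline↔Summit (Ridgeline→Route 6 $106k, Summit→Route 1 $30k) loses 73.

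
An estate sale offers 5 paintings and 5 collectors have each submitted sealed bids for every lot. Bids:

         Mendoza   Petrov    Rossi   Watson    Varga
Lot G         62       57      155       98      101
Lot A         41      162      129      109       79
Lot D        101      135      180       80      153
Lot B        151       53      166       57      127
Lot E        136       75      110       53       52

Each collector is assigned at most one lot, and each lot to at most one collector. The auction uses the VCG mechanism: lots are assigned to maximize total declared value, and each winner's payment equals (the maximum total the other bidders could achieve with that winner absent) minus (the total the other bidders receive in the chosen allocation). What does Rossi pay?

Rossi pays $15.

Efficient allocation: Mendoza→Lot E ($136), Petrov→Lot A ($162), Rossi→Lot B ($166), Watson→Lot G ($98), Varga→Lot D ($153); total welfare W = $715.
Rossi receives Lot B at value $166, so the others get W − 166 = $549.
Without Rossi: best allocation of the remaining 4 bidders over all 5 lots is Mendoza→Lot B ($151), Petrov→Lot A ($162), Watson→Lot G ($98), Varga→Lot D ($153), total $564.
VCG payment = (others' best without Rossi) − (others' welfare with Rossi) = 564 − 549 = $15.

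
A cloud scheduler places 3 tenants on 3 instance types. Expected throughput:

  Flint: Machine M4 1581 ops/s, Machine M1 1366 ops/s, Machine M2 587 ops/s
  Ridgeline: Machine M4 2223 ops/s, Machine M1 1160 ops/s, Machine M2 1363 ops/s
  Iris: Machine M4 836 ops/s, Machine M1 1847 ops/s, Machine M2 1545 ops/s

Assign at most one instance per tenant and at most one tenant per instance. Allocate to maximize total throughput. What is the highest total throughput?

Maximum total: 5134 ops/s

This is the linear assignment problem.
Optimal: Flint→Machine M1 (1366 ops/s), Ridgeline→Machine M4 (2223 ops/s), Iris→Machine M2 (1545 ops/s) — total 1366+2223+1545 = 5134 ops/s.
Column-greedy (each instance in turn goes to its best remaining tenant) gives 4657 ops/s, worse by 477.
Swapping Flint↔Iris (Flint→Machine M2 587 ops/s, Iris→Machine M1 1847 ops/s) loses 477.
Every other assignment is strictly worse.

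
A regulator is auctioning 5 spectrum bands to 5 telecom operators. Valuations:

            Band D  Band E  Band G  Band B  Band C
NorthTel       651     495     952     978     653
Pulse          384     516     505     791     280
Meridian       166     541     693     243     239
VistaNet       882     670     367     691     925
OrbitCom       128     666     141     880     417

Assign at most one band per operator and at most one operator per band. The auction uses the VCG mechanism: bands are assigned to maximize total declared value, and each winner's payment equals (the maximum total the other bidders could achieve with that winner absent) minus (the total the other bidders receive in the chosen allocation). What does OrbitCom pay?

OrbitCom pays $149M.

Efficient allocation: NorthTel→Band D ($651M), Pulse→Band B ($791M), Meridian→Band G ($693M), VistaNet→Band C ($925M), OrbitCom→Band E ($666M); total welfare W = $3726M.
OrbitCom receives Band E at value $666M, so the others get W − 666 = $3060M.
Without OrbitCom: best allocation of the remaining 4 bidders over all 5 bands is NorthTel→Band G ($952M), Pulse→Band B ($791M), Meridian→Band E ($541M), VistaNet→Band C ($925M), total $3209M.
VCG payment = (others' best without OrbitCom) − (others' welfare with OrbitCom) = 3209 − 3060 = $149M.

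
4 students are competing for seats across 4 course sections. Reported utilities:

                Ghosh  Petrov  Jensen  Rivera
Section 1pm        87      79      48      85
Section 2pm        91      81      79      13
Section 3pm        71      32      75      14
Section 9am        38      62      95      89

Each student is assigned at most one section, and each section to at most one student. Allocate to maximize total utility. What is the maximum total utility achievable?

Optimal: Ghosh→Section 2pm (91 points), Petrov→Section 1pm (79 points), Jensen→Section 3pm (75 points), Rivera→Section 9am (89 points) — total 91+79+75+89 = 334 points.
Max-entry greedy (repeatedly take the single best remaining cell) gives 303 points, worse by 31.
Next-best assignment: Ghosh→Section 1pm, Petrov→Section 2pm, Jensen→Section 3pm, Rivera→Section 9am = 332 points.

Maximum total: 334 points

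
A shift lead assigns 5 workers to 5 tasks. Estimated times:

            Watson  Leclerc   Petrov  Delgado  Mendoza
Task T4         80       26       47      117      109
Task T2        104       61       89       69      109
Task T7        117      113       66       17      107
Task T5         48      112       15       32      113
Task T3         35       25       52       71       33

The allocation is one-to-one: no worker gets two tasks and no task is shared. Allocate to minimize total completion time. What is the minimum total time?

Min total: 195 min

Optimal: Watson→Task T2 (104 min), Leclerc→Task T4 (26 min), Petrov→Task T5 (15 min), Delgado→Task T7 (17 min), Mendoza→Task T3 (33 min) — total 104+26+15+17+33 = 195 min.
Column-greedy (each task in turn goes to its cheapest remaining worker) gives 242 min, worse by 47.
Swapping Leclerc↔Petrov (Leclerc→Task T5 112 min, Petrov→Task T4 47 min) adds 118.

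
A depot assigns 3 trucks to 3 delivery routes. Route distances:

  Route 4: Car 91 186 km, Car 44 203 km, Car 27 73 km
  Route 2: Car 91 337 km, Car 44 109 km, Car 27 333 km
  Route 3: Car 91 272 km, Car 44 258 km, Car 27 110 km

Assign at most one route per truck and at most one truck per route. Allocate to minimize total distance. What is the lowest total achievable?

Min total: 405 km

This is the linear assignment problem.
Optimal: Car 91→Route 4 (186 km), Car 44→Route 2 (109 km), Car 27→Route 3 (110 km) — total 186+109+110 = 405 km.
Min-entry greedy (repeatedly take the single cheapest remaining cell) gives 454 km, worse by 49.
Every other assignment is strictly worse.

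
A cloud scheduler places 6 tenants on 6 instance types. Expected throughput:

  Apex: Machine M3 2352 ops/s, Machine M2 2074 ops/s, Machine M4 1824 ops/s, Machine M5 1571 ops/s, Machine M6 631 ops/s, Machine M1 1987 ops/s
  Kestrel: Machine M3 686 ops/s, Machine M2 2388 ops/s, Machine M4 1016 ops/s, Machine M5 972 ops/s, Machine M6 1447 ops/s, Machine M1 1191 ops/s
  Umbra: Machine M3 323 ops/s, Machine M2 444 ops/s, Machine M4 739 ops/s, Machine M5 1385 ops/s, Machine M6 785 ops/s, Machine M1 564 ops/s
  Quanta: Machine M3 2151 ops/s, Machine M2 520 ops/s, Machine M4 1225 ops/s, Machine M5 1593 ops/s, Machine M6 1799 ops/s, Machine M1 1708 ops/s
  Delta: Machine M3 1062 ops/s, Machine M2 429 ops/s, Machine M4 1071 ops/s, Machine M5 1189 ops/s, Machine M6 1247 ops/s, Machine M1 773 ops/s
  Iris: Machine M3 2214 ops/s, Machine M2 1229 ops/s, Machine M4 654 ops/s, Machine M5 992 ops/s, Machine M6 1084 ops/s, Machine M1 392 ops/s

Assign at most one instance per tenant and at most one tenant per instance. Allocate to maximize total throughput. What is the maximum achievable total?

Max total: 10844 ops/s

Optimal: Apex→Machine M1 (1987 ops/s), Kestrel→Machine M2 (2388 ops/s), Umbra→Machine M5 (1385 ops/s), Quanta→Machine M6 (1799 ops/s), Delta→Machine M4 (1071 ops/s), Iris→Machine M3 (2214 ops/s) — total 1987+2388+1385+1799+1071+2214 = 10844 ops/s.
Max-entry greedy (repeatedly take the single best remaining cell) gives 9387 ops/s, worse by 1457.
Next-best assignment: Apex→Machine M4, Kestrel→Machine M2, Umbra→Machine M5, Quanta→Machine M1, Delta→Machine M6, Iris→Machine M3 = 10766 ops/s.
Every other assignment is strictly worse.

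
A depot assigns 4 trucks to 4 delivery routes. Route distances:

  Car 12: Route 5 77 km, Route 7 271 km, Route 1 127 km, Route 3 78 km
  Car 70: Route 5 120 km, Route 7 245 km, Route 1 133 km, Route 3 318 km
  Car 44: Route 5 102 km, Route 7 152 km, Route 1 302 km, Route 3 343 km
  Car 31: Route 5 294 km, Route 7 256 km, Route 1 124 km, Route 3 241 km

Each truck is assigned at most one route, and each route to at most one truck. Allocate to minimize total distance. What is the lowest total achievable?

Optimal: Car 12→Route 3 (78 km), Car 70→Route 5 (120 km), Car 44→Route 7 (152 km), Car 31→Route 1 (124 km) — total 78+120+152+124 = 474 km.
Column-greedy (each route in turn goes to its cheapest remaining truck) gives 671 km, worse by 197.
Swapping Car 44↔Car 31 (Car 44→Route 1 302 km, Car 31→Route 7 256 km) adds 282.

Minimum total: 474 km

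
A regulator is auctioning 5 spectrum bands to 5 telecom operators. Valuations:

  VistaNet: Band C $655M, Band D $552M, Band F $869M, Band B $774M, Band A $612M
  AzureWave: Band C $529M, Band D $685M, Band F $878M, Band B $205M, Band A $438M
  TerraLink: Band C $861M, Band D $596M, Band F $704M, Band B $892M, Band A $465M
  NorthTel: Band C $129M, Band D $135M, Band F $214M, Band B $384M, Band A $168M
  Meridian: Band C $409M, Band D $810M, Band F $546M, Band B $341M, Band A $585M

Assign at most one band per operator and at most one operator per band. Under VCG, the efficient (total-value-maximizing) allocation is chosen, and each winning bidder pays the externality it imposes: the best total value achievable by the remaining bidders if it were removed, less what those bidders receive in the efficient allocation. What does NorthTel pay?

Efficient allocation: VistaNet→Band A ($612M), AzureWave→Band F ($878M), TerraLink→Band C ($861M), NorthTel→Band B ($384M), Meridian→Band D ($810M); total welfare W = $3545M.
NorthTel receives Band B at value $384M, so the others get W − 384 = $3161M.
Without NorthTel: best allocation of the remaining 4 bidders over all 5 bands is VistaNet→Band B ($774M), AzureWave→Band F ($878M), TerraLink→Band C ($861M), Meridian→Band D ($810M), total $3323M.
VCG payment = (others' best without NorthTel) − (others' welfare with NorthTel) = 3323 − 3161 = $162M.

NorthTel pays $162M.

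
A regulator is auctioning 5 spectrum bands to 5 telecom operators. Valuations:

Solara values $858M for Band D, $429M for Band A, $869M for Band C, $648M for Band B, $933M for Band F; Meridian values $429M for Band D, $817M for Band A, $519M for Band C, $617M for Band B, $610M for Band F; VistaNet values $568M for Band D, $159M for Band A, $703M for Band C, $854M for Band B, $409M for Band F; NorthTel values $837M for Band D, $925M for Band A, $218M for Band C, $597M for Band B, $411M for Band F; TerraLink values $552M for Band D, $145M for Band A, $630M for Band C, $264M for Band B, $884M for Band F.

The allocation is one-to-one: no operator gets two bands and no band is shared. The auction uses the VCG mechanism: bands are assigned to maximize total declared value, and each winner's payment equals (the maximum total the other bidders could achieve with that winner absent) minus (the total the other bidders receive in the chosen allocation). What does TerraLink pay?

Efficient allocation: Solara→Band C ($869M), Meridian→Band A ($817M), VistaNet→Band B ($854M), NorthTel→Band D ($837M), TerraLink→Band F ($884M); total welfare W = $4261M.
TerraLink receives Band F at value $884M, so the others get W − 884 = $3377M.
Without TerraLink: best allocation of the remaining 4 bidders over all 5 bands is Solara→Band F ($933M), Meridian→Band A ($817M), VistaNet→Band B ($854M), NorthTel→Band D ($837M), total $3441M.
VCG payment = (others' best without TerraLink) − (others' welfare with TerraLink) = 3441 − 3377 = $64M.

TerraLink pays $64M.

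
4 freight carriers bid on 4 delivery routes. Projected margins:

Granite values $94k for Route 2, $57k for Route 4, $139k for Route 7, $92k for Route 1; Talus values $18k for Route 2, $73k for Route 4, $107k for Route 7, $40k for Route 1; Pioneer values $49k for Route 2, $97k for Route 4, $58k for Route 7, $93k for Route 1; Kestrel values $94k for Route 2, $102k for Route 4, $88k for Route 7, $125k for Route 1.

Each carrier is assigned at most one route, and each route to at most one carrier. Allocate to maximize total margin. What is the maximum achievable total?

Max total: $423k

This is a one-to-one assignment (maximum-weight bipartite matching).
Optimal: Granite→Route 2 ($94k), Talus→Route 7 ($107k), Pioneer→Route 4 ($97k), Kestrel→Route 1 ($125k) — total 94+107+97+125 = $423k.
Column-greedy (each route in turn goes to its best remaining carrier) gives $396k, worse by 27.
Swapping Kestrel↔Pioneer (Kestrel→Route 4 $102k, Pioneer→Route 1 $93k) loses 27.
Every other assignment is strictly worse.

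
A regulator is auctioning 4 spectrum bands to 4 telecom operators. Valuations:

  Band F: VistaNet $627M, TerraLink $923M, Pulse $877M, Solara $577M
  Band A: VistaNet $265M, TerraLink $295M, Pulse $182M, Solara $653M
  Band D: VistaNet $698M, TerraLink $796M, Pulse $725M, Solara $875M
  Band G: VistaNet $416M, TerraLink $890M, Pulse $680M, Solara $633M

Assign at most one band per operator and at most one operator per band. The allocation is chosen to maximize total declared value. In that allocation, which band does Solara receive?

Optimal: VistaNet→Band D ($698M), TerraLink→Band G ($890M), Pulse→Band F ($877M), Solara→Band A ($653M) — total 698+890+877+653 = $3118M.
Row-greedy (each operator in turn takes its best remaining band) gives $2954M, worse by 164.
Solara's own top band is Band D ($875M), but forcing Solara→Band D and reassigning the rest optimally gives only $2907M — worse by 211.

Solara receives Band A.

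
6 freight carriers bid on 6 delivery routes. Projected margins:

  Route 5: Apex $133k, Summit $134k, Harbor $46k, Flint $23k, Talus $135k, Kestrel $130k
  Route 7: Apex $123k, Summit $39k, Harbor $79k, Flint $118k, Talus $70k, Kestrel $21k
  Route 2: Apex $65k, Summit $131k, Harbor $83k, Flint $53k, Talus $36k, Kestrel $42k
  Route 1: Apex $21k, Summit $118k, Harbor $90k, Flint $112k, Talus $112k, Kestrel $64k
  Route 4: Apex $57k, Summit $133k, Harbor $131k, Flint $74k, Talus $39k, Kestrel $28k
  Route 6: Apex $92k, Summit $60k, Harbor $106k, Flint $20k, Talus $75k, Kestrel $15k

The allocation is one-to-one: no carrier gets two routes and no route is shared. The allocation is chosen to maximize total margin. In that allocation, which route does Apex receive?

Treat this as an assignment problem: match each carrier to one route.
Optimal: Apex→Route 6 ($92k), Summit→Route 2 ($131k), Harbor→Route 4 ($131k), Flint→Route 7 ($118k), Talus→Route 1 ($112k), Kestrel→Route 5 ($130k) — total 92+131+131+118+112+130 = $714k.
Column-greedy (each route in turn goes to its best remaining carrier) gives $647k, worse by 67.
Next-best assignment: Apex→Route 7, Summit→Route 2, Harbor→Route 4, Flint→Route 1, Talus→Route 6, Kestrel→Route 5 = $702k.
Swapping Harbor↔Flint (Harbor→Route 7 $79k, Flint→Route 4 $74k) loses 96.
Apex's own top route is Route 5 ($133k), but forcing Apex→Route 5 and reassigning the rest optimally gives only $652k — worse by 62.

Apex receives Route 6.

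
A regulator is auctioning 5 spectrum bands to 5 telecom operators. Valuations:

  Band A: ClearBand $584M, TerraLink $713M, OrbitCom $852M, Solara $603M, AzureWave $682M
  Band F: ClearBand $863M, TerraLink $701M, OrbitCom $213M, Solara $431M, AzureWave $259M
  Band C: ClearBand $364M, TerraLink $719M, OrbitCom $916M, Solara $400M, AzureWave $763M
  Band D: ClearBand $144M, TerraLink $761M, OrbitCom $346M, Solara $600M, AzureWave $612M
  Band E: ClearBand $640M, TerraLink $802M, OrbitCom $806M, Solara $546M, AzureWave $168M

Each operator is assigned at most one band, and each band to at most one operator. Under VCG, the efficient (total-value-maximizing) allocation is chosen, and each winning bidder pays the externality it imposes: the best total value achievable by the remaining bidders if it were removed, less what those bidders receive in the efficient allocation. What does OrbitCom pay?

OrbitCom pays $3M.

Efficient allocation: ClearBand→Band F ($863M), TerraLink→Band E ($802M), OrbitCom→Band A ($852M), Solara→Band D ($600M), AzureWave→Band C ($763M); total welfare W = $3880M.
OrbitCom receives Band A at value $852M, so the others get W − 852 = $3028M.
Without OrbitCom: best allocation of the remaining 4 bidders over all 5 bands is ClearBand→Band F ($863M), TerraLink→Band E ($802M), Solara→Band A ($603M), AzureWave→Band C ($763M), total $3031M.
VCG payment = (others' best without OrbitCom) − (others' welfare with OrbitCom) = 3031 − 3028 = $3M.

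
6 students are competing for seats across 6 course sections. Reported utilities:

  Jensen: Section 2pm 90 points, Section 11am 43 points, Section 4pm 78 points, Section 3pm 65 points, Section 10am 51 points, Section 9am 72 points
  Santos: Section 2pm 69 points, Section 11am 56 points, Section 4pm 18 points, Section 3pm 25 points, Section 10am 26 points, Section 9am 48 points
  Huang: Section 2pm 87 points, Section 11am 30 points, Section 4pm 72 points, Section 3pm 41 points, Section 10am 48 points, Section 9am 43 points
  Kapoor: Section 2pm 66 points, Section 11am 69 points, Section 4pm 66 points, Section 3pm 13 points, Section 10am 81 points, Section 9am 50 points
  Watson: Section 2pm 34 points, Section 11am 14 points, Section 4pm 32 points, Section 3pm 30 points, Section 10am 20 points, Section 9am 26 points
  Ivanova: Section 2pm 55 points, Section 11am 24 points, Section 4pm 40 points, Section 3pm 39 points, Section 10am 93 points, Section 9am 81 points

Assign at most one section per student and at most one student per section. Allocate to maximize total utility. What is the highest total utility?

Treat this as an assignment problem: match each student to one section.
Optimal: Jensen→Section 4pm (78 points), Santos→Section 11am (56 points), Huang→Section 2pm (87 points), Kapoor→Section 10am (81 points), Watson→Section 3pm (30 points), Ivanova→Section 9am (81 points) — total 78+56+87+81+30+81 = 413 points.
Column-greedy (each section in turn goes to its best remaining student) gives 322 points, worse by 91.
Swapping Jensen↔Watson (Jensen→Section 3pm 65 points, Watson→Section 4pm 32 points) loses 11.

Maximum total: 413 points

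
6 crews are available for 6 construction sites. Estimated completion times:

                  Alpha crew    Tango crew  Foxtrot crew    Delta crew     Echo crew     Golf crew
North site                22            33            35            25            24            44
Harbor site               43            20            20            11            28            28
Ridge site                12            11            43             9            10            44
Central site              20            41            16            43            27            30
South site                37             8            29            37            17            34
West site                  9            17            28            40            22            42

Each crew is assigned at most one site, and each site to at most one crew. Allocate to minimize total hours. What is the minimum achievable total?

Optimal: Alpha crew→West site (9 hours), Tango crew→South site (8 hours), Foxtrot crew→Central site (16 hours), Delta crew→Ridge site (9 hours), Echo crew→North site (24 hours), Golf crew→Harbor site (28 hours) — total 9+8+16+9+24+28 = 94 hours.
Column-greedy (each site in turn goes to its cheapest remaining crew) gives 109 hours, worse by 15.

Min total: 94 hours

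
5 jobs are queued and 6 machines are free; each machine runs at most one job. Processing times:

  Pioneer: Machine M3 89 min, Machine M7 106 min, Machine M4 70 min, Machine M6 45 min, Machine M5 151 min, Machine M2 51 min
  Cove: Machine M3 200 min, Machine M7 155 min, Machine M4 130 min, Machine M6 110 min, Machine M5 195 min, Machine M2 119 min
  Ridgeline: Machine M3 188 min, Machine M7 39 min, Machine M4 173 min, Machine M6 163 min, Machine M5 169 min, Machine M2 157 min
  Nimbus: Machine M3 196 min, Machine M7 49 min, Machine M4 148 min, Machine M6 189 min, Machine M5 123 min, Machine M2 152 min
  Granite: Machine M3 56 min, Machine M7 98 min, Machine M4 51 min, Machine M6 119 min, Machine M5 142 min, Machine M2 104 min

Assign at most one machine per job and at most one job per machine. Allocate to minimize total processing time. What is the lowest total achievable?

Min total: 374 min

Optimal: Pioneer→Machine M2 (51 min), Cove→Machine M6 (110 min), Ridgeline→Machine M7 (39 min), Nimbus→Machine M5 (123 min), Granite→Machine M4 (51 min) — total 51+110+39+123+51 = 374 min.
Min-entry greedy (repeatedly take the single cheapest remaining cell) gives 377 min, worse by 3.
Next-best assignment: Pioneer→Machine M6, Cove→Machine M2, Ridgeline→Machine M7, Nimbus→Machine M5, Granite→Machine M4 = 377 min.
Every other assignment is strictly worse.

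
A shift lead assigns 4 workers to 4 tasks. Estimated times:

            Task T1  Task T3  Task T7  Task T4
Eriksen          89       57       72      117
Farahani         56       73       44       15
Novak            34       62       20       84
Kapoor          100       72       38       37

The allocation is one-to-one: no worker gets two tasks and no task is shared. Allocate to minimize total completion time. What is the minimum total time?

Min total: 144 min

Optimal: Eriksen→Task T3 (57 min), Farahani→Task T4 (15 min), Novak→Task T1 (34 min), Kapoor→Task T7 (38 min) — total 57+15+34+38 = 144 min.
Min-entry greedy (repeatedly take the single cheapest remaining cell) gives 192 min, worse by 48.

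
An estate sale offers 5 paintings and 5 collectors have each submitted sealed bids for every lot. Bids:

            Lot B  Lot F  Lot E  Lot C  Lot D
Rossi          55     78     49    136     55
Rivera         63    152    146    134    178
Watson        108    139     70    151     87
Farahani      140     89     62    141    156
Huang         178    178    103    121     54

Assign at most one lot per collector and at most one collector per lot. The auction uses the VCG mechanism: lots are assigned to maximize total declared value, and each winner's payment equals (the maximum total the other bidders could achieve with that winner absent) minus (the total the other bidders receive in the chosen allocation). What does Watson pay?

Watson pays $16.

Efficient allocation: Rossi→Lot C ($136), Rivera→Lot E ($146), Watson→Lot F ($139), Farahani→Lot D ($156), Huang→Lot B ($178); total welfare W = $755.
Watson receives Lot F at value $139, so the others get W − 139 = $616.
Without Watson: best allocation of the remaining 4 bidders over all 5 lots is Rossi→Lot C ($136), Rivera→Lot D ($178), Farahani→Lot B ($140), Huang→Lot F ($178), total $632.
VCG payment = (others' best without Watson) − (others' welfare with Watson) = 632 − 616 = $16.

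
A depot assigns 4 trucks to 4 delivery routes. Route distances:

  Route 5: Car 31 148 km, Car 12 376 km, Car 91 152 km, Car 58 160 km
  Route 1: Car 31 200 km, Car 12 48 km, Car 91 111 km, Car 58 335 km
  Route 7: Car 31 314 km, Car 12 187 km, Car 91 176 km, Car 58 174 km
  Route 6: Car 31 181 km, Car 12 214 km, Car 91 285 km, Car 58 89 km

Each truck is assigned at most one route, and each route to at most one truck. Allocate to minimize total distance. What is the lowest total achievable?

Min total: 461 km

Treat this as an assignment problem: match each truck to one route.
Optimal: Car 31→Route 5 (148 km), Car 12→Route 1 (48 km), Car 91→Route 7 (176 km), Car 58→Route 6 (89 km) — total 148+48+176+89 = 461 km.
Column-greedy (each route in turn goes to its cheapest remaining truck) gives 655 km, worse by 194.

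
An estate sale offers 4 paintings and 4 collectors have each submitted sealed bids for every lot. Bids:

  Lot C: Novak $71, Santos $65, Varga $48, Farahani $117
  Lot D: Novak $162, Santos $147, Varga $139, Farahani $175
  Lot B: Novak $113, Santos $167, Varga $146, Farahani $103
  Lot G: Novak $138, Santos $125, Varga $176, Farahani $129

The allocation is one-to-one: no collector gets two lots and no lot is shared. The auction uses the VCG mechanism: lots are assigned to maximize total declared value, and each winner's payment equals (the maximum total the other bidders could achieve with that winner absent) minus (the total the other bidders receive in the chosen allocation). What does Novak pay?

Efficient allocation: Novak→Lot D ($162), Santos→Lot B ($167), Varga→Lot G ($176), Farahani→Lot C ($117); total welfare W = $622.
Novak receives Lot D at value $162, so the others get W − 162 = $460.
Without Novak: best allocation of the remaining 3 bidders over all 4 lots is Santos→Lot B ($167), Varga→Lot G ($176), Farahani→Lot D ($175), total $518.
VCG payment = (others' best without Novak) − (others' welfare with Novak) = 518 − 460 = $58.

Novak pays $58.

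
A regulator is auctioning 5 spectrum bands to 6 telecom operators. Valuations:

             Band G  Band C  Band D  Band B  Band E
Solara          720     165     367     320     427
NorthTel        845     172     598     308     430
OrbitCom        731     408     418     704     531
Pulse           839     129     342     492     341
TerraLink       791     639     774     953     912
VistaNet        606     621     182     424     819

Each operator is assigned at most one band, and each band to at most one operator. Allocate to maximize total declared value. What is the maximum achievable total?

This is the linear assignment problem.
Optimal: Pulse→Band G ($839M), VistaNet→Band C ($621M), NorthTel→Band D ($598M), OrbitCom→Band B ($704M), TerraLink→Band E ($912M) — total 839+621+598+704+912 = $3674M.
Max-entry greedy (repeatedly take the single best remaining cell) gives $3200M, worse by 474.
Swapping VistaNet↔TerraLink (VistaNet→Band E $819M, TerraLink→Band C $639M) loses 75.

Maximum total: $3674M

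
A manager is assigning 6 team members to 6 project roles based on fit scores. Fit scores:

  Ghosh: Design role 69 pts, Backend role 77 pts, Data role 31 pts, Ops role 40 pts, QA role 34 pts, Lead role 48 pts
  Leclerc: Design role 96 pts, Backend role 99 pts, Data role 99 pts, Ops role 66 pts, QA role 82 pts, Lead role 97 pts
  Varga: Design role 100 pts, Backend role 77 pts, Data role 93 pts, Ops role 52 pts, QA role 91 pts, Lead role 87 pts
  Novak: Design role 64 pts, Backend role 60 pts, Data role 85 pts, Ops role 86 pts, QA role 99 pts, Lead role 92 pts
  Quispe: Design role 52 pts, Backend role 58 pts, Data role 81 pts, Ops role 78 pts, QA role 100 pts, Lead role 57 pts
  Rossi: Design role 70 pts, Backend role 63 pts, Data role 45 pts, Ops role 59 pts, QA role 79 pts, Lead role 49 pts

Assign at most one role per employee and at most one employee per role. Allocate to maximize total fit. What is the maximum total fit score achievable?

This is the linear assignment problem.
Optimal: Ghosh→Backend role (77 pts), Leclerc→Data role (99 pts), Varga→Design role (100 pts), Novak→Lead role (92 pts), Quispe→QA role (100 pts), Rossi→Ops role (59 pts) — total 77+99+100+92+100+59 = 527 pts.
Column-greedy (each role in turn goes to its best remaining employee) gives 489 pts, worse by 38.
Swapping Ghosh↔Quispe (Ghosh→QA role 34 pts, Quispe→Backend role 58 pts) loses 85.

Max total: 527 pts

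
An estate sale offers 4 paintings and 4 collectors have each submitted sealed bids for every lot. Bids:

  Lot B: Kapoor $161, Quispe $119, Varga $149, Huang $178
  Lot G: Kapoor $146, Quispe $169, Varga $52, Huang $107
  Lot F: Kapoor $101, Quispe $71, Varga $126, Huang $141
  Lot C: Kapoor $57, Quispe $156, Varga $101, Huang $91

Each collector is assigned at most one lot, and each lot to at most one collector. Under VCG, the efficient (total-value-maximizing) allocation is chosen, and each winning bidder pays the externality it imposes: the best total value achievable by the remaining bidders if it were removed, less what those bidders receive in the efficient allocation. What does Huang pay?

Efficient allocation: Kapoor→Lot G ($146), Quispe→Lot C ($156), Varga→Lot F ($126), Huang→Lot B ($178); total welfare W = $606.
Huang receives Lot B at value $178, so the others get W − 178 = $428.
Without Huang: best allocation of the remaining 3 bidders over all 4 lots is Kapoor→Lot B ($161), Quispe→Lot G ($169), Varga→Lot F ($126), total $456.
VCG payment = (others' best without Huang) − (others' welfare with Huang) = 456 − 428 = $28.

Huang pays $28.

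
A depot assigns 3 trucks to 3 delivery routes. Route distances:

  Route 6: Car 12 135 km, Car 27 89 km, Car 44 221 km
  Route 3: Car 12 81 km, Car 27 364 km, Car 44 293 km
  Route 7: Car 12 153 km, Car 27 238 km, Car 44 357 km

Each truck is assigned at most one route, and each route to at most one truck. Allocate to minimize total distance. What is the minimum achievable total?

Min total: 527 km

Optimal: Car 12→Route 3 (81 km), Car 27→Route 6 (89 km), Car 44→Route 7 (357 km) — total 81+89+357 = 527 km.
Next-best assignment: Car 12→Route 7, Car 27→Route 6, Car 44→Route 3 = 535 km.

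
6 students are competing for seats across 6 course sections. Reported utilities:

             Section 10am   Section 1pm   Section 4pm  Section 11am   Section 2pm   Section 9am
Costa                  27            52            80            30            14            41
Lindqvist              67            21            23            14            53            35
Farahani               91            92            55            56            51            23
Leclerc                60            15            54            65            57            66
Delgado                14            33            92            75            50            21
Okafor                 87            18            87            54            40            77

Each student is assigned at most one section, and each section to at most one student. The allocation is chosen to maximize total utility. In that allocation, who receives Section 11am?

Delgado receives Section 11am.

Optimal: Costa→Section 4pm (80 points), Lindqvist→Section 2pm (53 points), Farahani→Section 1pm (92 points), Leclerc→Section 9am (66 points), Delgado→Section 11am (75 points), Okafor→Section 10am (87 points) — total 80+53+92+66+75+87 = 453 points.
Column-greedy (each section in turn goes to its best remaining student) gives 430 points, worse by 23.
Next-best assignment: Costa→Section 4pm, Lindqvist→Section 10am, Farahani→Section 1pm, Leclerc→Section 2pm, Delgado→Section 11am, Okafor→Section 9am = 448 points.
Swapping Lindqvist↔Delgado (Lindqvist→Section 11am 14 points, Delgado→Section 2pm 50 points) loses 64.
Checked against all permutations: 453 points is optimal.
Delgado's own top section is Section 4pm (92 points), but forcing Delgado→Section 4pm and reassigning the rest optimally gives only 430 points — worse by 23.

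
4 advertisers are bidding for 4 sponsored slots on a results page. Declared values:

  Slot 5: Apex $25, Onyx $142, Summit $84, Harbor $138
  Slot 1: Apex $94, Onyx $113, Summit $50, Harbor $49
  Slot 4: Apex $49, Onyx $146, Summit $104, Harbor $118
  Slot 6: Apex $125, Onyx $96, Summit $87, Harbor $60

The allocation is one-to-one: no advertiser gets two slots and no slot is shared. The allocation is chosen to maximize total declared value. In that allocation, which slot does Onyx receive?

This is a one-to-one assignment (maximum-weight bipartite matching).
Optimal: Apex→Slot 6 ($125), Onyx→Slot 1 ($113), Summit→Slot 4 ($104), Harbor→Slot 5 ($138) — total 125+113+104+138 = $480.
Column-greedy (each slot in turn goes to its best remaining advertiser) gives $441, worse by 39.
Next-best assignment: Apex→Slot 1, Onyx→Slot 4, Summit→Slot 6, Harbor→Slot 5 = $465.
Onyx's own top slot is Slot 4 ($146), but forcing Onyx→Slot 4 and reassigning the rest optimally gives only $465 — worse by 15.

Onyx receives Slot 1.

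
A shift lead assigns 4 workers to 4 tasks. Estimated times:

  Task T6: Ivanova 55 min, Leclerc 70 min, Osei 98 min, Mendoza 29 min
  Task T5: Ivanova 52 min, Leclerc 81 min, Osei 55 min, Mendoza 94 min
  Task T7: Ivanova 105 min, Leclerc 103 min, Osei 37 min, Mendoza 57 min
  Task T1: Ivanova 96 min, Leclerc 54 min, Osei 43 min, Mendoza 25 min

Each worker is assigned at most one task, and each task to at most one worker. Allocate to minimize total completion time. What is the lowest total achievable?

Minimum total: 172 min

Optimal: Ivanova→Task T5 (52 min), Leclerc→Task T1 (54 min), Osei→Task T7 (37 min), Mendoza→Task T6 (29 min) — total 52+54+37+29 = 172 min.
Min-entry greedy (repeatedly take the single cheapest remaining cell) gives 184 min, worse by 12.
Checked against all permutations: 172 min is optimal.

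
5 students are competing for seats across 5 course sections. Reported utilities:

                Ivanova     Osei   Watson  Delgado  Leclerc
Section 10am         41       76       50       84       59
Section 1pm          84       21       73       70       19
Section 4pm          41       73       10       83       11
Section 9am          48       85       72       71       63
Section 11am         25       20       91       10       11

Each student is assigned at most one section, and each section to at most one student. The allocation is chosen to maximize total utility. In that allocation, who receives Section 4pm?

Delgado receives Section 4pm.

Treat this as an assignment problem: match each student to one section.
Optimal: Ivanova→Section 1pm (84 points), Osei→Section 9am (85 points), Watson→Section 11am (91 points), Delgado→Section 4pm (83 points), Leclerc→Section 10am (59 points) — total 84+85+91+83+59 = 402 points.
Max-entry greedy (repeatedly take the single best remaining cell) gives 355 points, worse by 47.
Delgado's own top section is Section 10am (84 points), but forcing Delgado→Section 10am and reassigning the rest optimally gives only 395 points — worse by 7.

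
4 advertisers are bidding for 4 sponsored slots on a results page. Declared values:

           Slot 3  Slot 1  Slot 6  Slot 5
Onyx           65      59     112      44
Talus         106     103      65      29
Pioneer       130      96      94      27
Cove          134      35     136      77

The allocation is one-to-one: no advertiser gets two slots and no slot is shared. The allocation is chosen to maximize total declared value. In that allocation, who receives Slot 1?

Talus receives Slot 1.

Optimal: Onyx→Slot 6 ($112), Talus→Slot 1 ($103), Pioneer→Slot 3 ($130), Cove→Slot 5 ($77) — total 112+103+130+77 = $422.
Column-greedy (each slot in turn goes to its best remaining advertiser) gives $376, worse by 46.
Swapping Onyx↔Talus (Onyx→Slot 1 $59, Talus→Slot 6 $65) loses 91.
No other one-to-one assignment exceeds $422.
Talus's own top slot is Slot 3 ($106), but forcing Talus→Slot 3 and reassigning the rest optimally gives only $391 — worse by 31.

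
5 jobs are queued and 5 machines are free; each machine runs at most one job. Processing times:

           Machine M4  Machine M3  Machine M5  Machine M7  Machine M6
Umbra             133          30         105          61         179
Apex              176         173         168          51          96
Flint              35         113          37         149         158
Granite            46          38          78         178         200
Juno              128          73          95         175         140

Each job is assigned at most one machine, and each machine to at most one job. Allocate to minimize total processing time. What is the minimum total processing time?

Minimum total: 304 min

Optimal: Umbra→Machine M3 (30 min), Apex→Machine M7 (51 min), Flint→Machine M5 (37 min), Granite→Machine M4 (46 min), Juno→Machine M6 (140 min) — total 30+51+37+46+140 = 304 min.
Row-greedy (each job in turn takes its cheapest remaining machine) gives 334 min, worse by 30.
Next-best assignment: Umbra→Machine M7, Apex→Machine M6, Flint→Machine M5, Granite→Machine M4, Juno→Machine M3 = 313 min.
Swapping Granite↔Apex (Granite→Machine M7 178 min, Apex→Machine M4 176 min) adds 257.
Every other assignment is strictly worse.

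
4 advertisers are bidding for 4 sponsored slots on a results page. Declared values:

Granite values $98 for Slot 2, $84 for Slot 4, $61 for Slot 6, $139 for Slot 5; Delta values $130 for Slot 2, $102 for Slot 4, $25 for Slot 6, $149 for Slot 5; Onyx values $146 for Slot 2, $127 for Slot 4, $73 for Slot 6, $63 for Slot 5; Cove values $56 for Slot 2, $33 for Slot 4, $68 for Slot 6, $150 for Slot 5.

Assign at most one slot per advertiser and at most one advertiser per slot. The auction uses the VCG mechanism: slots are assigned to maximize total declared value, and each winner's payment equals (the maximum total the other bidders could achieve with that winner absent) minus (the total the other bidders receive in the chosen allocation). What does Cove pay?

Cove pays $78.

Efficient allocation: Granite→Slot 6 ($61), Delta→Slot 2 ($130), Onyx→Slot 4 ($127), Cove→Slot 5 ($150); total welfare W = $468.
Cove receives Slot 5 at value $150, so the others get W − 150 = $318.
Without Cove: best allocation of the remaining 3 bidders over all 4 slots is Granite→Slot 5 ($139), Delta→Slot 2 ($130), Onyx→Slot 4 ($127), total $396.
VCG payment = (others' best without Cove) − (others' welfare with Cove) = 396 − 318 = $78.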